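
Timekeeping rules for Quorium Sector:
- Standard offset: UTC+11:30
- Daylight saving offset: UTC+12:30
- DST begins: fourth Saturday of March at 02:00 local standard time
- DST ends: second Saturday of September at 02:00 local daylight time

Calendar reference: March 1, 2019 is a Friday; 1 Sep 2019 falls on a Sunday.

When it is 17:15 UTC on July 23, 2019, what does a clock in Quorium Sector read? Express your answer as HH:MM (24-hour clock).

05:45

1 March 2019 is a Friday, so the first Saturday is March 2 and the fourth is March 23.
1 September 2019 is a Sunday, so the first Saturday is September 7 and the second is September 14.
At the standard offset (UTC+11:30), 17:15 UTC + 11h30m = 04:45 Quorium Sector standard time (rolling into the next day, 24 July 2019).
The standard-time date in Quorium Sector, July 24, 2019, falls between 23 March and 14 September, so daylight saving is in effect and Quorium Sector is at UTC+12:30.
17:15 UTC + 12h30m = 05:45 local (rolling into the next day, 24 July 2019).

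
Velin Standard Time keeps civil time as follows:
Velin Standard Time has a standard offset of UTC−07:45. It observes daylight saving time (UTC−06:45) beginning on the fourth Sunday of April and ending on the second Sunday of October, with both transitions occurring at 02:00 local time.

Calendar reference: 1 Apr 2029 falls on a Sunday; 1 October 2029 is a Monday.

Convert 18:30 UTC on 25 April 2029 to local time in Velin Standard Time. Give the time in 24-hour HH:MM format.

11:45

1 April 2029 is a Sunday, so the first Sunday is April 1 and the fourth is April 22.
1 October 2029 is a Monday, so the first Sunday is October 7 and the second is October 14.
At the standard offset (UTC−07:45), 18:30 UTC − 7h45m = 10:45 Velin Standard Time standard time.
Daylight saving runs 22 April – 14 October; the standard-time date in Velin Standard Time, 25 April 2029, is inside that window, so Velin Standard Time is at UTC−06:45.
18:30 UTC − 6h45m = 11:45 local.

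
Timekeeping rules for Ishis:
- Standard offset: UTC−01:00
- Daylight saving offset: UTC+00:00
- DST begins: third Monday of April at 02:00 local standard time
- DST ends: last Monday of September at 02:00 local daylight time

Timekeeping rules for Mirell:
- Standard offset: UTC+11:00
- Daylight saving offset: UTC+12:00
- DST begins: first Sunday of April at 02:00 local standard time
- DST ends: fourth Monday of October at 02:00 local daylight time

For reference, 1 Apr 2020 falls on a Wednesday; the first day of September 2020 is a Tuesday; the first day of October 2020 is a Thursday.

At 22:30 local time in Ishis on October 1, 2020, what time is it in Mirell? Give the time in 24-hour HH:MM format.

11:30

1 April 2020 is a Wednesday, so the first Monday is April 6 and the third is April 20.
1 September 2020 is a Tuesday, so Mondays fall on 7, 14, 21, 28; the last is September 28.
Daylight saving runs 20 April – 28 September; October 1, 2020 is outside that window, so Ishis is on standard time at UTC−01:00.
22:30 Ishis + 1h = 23:30 UTC.
1 April 2020 is a Wednesday, so the first Sunday is April 5.
1 October 2020 is a Thursday, so the first Monday is October 5 and the fourth is October 26.
At the standard offset (UTC+11:00), 23:30 UTC + 11h = 10:30 Mirell standard time (rolling into the next day, 2 October 2020).
The standard-time date in Mirell, October 2, 2020, falls between 5 April and 26 October, so daylight saving is in effect and Mirell is at UTC+12:00.
23:30 UTC + 12h = 11:30 Mirell (rolling into the next day, 2 October 2020).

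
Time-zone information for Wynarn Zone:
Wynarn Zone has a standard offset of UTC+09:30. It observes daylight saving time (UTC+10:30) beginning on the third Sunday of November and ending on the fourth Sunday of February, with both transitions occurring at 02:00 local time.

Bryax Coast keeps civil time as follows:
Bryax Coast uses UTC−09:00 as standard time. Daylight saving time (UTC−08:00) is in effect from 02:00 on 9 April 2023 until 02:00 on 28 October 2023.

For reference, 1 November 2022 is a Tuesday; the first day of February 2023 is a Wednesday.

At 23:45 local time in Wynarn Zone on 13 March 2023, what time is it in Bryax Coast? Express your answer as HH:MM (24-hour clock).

05:15

1 November 2022 is a Tuesday, so the first Sunday is November 6 and the third is November 20.
1 February 2023 is a Wednesday, so the first Sunday is February 5 and the fourth is February 26.
13 March 2023 does not fall between 20 November 2022 and 26 February 2023, so daylight saving is not in effect and Wynarn Zone is at UTC+09:30.
23:45 Wynarn Zone − 9h30m = 14:15 UTC.
At the standard offset (UTC−09:00), 14:15 UTC − 9h = 05:15 Bryax Coast standard time.
The standard-time date in Bryax Coast, 13 March 2023, does not fall between 9 April and 28 October, so daylight saving is not in effect and Bryax Coast is at UTC−09:00.
14:15 UTC − 9h = 05:15 Bryax Coast.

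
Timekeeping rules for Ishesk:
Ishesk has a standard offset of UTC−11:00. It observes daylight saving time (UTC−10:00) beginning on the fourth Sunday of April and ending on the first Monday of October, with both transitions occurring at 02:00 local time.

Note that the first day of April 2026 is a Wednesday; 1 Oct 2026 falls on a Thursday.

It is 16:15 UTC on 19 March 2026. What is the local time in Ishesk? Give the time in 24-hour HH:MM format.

1 April 2026 is a Wednesday, so the first Sunday is April 5 and the fourth is April 26.
1 October 2026 is a Thursday, so the first Monday is October 5.
At the standard offset (UTC−11:00), 16:15 UTC − 11h = 05:15 Ishesk standard time.
The standard-time date in Ishesk, 19 March 2026, does not fall between 26 April and 5 October, so daylight saving is not in effect and Ishesk is at UTC−11:00.
16:15 UTC − 11h = 05:15 local.

05:15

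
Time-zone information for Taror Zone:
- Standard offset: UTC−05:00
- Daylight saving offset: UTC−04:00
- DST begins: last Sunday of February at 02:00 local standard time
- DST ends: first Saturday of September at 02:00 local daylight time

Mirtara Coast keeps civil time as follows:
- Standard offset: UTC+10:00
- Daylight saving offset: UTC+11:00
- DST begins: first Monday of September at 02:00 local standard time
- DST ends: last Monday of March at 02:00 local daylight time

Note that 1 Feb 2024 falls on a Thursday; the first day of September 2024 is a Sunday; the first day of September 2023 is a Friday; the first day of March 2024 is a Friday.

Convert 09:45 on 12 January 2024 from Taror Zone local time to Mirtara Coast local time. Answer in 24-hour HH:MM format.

01:45

1 February 2024 is a Thursday, so Sundays fall on 4, 11, 18, 25; the last is February 25.
1 September 2024 is a Sunday, so the first Saturday is September 7.
12 January 2024 is outside the daylight-saving period (25 February – 7 September), so Taror Zone is on standard time, UTC−05:00.
09:45 Taror Zone + 5h = 14:45 UTC.
1 September 2023 is a Friday, so the first Monday is September 4.
1 March 2024 is a Friday, so Mondays fall on 4, 11, 18, 25; the last is March 25.
At the standard offset (UTC+10:00), 14:45 UTC + 10h = 00:45 Mirtara Coast standard time (rolling into the next day, 13 January 2024).
The standard-time date in Mirtara Coast, 13 January 2024, falls between 4 September 2023 and 25 March 2024, so daylight saving is in effect and Mirtara Coast is at UTC+11:00.
14:45 UTC + 11h = 01:45 Mirtara Coast (rolling into the next day, 13 January 2024).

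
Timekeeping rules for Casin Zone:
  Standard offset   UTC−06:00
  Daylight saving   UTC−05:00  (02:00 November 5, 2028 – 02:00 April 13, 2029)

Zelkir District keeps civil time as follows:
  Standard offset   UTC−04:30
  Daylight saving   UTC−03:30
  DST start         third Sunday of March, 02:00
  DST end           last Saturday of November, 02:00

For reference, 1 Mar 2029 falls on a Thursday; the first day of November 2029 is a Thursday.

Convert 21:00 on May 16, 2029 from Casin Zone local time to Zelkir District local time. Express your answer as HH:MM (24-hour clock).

May 16, 2029 is outside the daylight-saving period (5 November 2028 – 13 April 2029), so Casin Zone is on standard time, UTC−06:00.
21:00 Casin Zone + 6h = 03:00 UTC (rolling into the next day, 17 May 2029).
1 March 2029 is a Thursday, so the first Sunday is March 4 and the third is March 18.
1 November 2029 is a Thursday, so Saturdays fall on 3, 10, 17, 24; the last is November 24.
At the standard offset (UTC−04:30), 03:00 UTC − 4h30m = 22:30 Zelkir District standard time (rolling into the previous day, 16 May 2029).
The standard-time date in Zelkir District, May 16, 2029, lies within the daylight-saving period (18 March – 24 November), so Zelkir District is on daylight time, UTC−03:30.
03:00 UTC − 3h30m = 23:30 Zelkir District (rolling into the previous day, 16 May 2029).

23:30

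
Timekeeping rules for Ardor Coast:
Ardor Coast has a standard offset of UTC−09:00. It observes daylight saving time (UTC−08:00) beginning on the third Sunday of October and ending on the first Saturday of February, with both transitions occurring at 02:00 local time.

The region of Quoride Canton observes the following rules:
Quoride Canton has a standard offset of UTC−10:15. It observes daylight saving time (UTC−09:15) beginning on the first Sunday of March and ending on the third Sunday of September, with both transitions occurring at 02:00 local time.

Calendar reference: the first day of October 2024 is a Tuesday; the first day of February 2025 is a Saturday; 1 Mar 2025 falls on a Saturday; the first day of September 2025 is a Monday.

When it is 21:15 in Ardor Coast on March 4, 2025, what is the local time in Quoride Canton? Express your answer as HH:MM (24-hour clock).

1 October 2024 is a Tuesday, so the first Sunday is October 6 and the third is October 20.
1 February 2025 is a Saturday, so the first Saturday is February 1.
Daylight saving runs 20 October 2024 – 1 February 2025; March 4, 2025 is outside that window, so Ardor Coast is on standard time at UTC−09:00.
21:15 Ardor Coast + 9h = 06:15 UTC (rolling into the next day, 5 March 2025).
1 March 2025 is a Saturday, so the first Sunday is March 2.
1 September 2025 is a Monday, so the first Sunday is September 7 and the third is September 21.
At the standard offset (UTC−10:15), 06:15 UTC − 10h15m = 20:00 Quoride Canton standard time (rolling into the previous day, 4 March 2025).
Daylight saving runs 2 March – 21 September; the standard-time date in Quoride Canton, March 4, 2025, is inside that window, so Quoride Canton is at UTC−09:15.
06:15 UTC − 9h15m = 21:00 Quoride Canton (rolling into the previous day, 4 March 2025).

21:00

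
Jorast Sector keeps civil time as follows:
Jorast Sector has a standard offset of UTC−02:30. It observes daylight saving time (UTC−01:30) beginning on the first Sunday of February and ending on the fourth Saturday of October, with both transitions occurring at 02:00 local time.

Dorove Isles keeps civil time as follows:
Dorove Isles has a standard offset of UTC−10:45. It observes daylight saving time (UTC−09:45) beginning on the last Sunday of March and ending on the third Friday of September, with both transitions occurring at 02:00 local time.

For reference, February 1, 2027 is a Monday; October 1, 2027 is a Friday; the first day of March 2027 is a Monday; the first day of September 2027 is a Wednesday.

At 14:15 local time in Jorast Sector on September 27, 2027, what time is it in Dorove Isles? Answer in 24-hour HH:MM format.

1 February 2027 is a Monday, so the first Sunday is February 7.
1 October 2027 is a Friday, so the first Saturday is October 2 and the fourth is October 23.
September 27, 2027 lies within the daylight-saving period (7 February – 23 October), so Jorast Sector is on daylight time, UTC−01:30.
14:15 Jorast Sector + 1h30m = 15:45 UTC.
1 March 2027 is a Monday, so Sundays fall on 7, 14, 21, 28; the last is March 28.
1 September 2027 is a Wednesday, so the first Friday is September 3 and the third is September 17.
At the standard offset (UTC−10:45), 15:45 UTC − 10h45m = 05:00 Dorove Isles standard time.
Daylight saving runs 28 March – 17 September; the standard-time date in Dorove Isles, September 27, 2027, is outside that window, so Dorove Isles is on standard time at UTC−10:45.
15:45 UTC − 10h45m = 05:00 Dorove Isles.

05:00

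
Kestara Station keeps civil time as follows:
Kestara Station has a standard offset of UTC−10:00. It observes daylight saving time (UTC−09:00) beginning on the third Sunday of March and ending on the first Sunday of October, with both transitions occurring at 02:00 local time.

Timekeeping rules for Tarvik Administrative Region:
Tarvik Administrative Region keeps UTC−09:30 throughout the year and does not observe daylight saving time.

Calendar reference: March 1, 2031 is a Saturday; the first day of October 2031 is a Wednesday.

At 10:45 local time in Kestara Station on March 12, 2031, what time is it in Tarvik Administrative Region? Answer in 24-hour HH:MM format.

1 March 2031 is a Saturday, so the first Sunday is March 2 and the third is March 16.
1 October 2031 is a Wednesday, so the first Sunday is October 5.
March 12, 2031 does not fall between 16 March and 5 October, so daylight saving is not in effect and Kestara Station is at UTC−10:00.
10:45 Kestara Station + 10h = 20:45 UTC.
Tarvik Administrative Region stays on UTC−09:30 all year.
20:45 UTC − 9h30m = 11:15 Tarvik Administrative Region.

11:15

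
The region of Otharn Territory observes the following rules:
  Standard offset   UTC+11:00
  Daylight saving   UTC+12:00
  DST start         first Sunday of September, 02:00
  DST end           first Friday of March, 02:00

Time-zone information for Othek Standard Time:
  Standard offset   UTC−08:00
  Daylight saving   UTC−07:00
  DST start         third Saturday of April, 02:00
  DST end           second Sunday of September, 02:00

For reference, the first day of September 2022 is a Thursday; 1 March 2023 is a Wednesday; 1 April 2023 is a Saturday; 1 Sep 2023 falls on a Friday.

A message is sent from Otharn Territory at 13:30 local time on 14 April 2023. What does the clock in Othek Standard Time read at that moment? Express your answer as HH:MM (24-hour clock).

18:30

1 September 2022 is a Thursday, so the first Sunday is September 4.
1 March 2023 is a Wednesday, so the first Friday is March 3.
Daylight saving runs 4 September 2022 – 3 March 2023; 14 April 2023 is outside that window, so Otharn Territory is on standard time at UTC+11:00.
13:30 Otharn Territory − 11h = 02:30 UTC.
1 April 2023 is a Saturday, so the first Saturday is April 1 and the third is April 15.
1 September 2023 is a Friday, so the first Sunday is September 3 and the second is September 10.
At the standard offset (UTC−08:00), 02:30 UTC − 8h = 18:30 Othek Standard Time standard time (rolling into the previous day, 13 April 2023).
The standard-time date in Othek Standard Time, 13 April 2023, does not fall between 15 April and 10 September, so daylight saving is not in effect and Othek Standard Time is at UTC−08:00.
02:30 UTC − 8h = 18:30 Othek Standard Time (rolling into the previous day, 13 April 2023).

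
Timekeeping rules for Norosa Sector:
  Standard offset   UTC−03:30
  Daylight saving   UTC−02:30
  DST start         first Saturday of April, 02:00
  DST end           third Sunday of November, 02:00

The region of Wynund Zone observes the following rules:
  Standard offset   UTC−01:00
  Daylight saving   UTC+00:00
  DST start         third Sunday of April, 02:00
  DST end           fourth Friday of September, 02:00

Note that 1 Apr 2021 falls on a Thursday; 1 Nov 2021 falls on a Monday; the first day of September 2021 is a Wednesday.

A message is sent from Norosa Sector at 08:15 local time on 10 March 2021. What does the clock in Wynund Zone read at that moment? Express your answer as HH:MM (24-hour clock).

1 April 2021 is a Thursday, so the first Saturday is April 3.
1 November 2021 is a Monday, so the first Sunday is November 7 and the third is November 21.
Daylight saving runs 3 April – 21 November; 10 March 2021 is outside that window, so Norosa Sector is on standard time at UTC−03:30.
08:15 Norosa Sector + 3h30m = 11:45 UTC.
1 April 2021 is a Thursday, so the first Sunday is April 4 and the third is April 18.
1 September 2021 is a Wednesday, so the first Friday is September 3 and the fourth is September 24.
At the standard offset (UTC−01:00), 11:45 UTC − 1h = 10:45 Wynund Zone standard time.
Daylight saving runs 18 April – 24 September; the standard-time date in Wynund Zone, 10 March 2021, is outside that window, so Wynund Zone is on standard time at UTC−01:00.
11:45 UTC − 1h = 10:45 Wynund Zone.

10:45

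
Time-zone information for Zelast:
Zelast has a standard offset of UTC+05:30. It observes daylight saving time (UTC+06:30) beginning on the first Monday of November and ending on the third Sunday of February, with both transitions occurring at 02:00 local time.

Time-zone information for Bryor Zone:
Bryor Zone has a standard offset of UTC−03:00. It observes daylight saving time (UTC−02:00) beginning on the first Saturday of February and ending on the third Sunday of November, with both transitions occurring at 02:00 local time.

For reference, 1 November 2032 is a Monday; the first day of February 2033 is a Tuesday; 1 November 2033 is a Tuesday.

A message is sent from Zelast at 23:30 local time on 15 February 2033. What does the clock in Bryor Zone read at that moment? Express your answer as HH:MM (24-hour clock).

1 November 2032 is a Monday, so the first Monday is November 1.
1 February 2033 is a Tuesday, so the first Sunday is February 6 and the third is February 20.
15 February 2033 lies within the daylight-saving period (1 November 2032 – 20 February 2033), so Zelast is on daylight time, UTC+06:30.
23:30 Zelast − 6h30m = 17:00 UTC.
1 February 2033 is a Tuesday, so the first Saturday is February 5.
1 November 2033 is a Tuesday, so the first Sunday is November 6 and the third is November 20.
At the standard offset (UTC−03:00), 17:00 UTC − 3h = 14:00 Bryor Zone standard time.
The standard-time date in Bryor Zone, 15 February 2033, falls between 5 February and 20 November, so daylight saving is in effect and Bryor Zone is at UTC−02:00.
17:00 UTC − 2h = 15:00 Bryor Zone.

15:00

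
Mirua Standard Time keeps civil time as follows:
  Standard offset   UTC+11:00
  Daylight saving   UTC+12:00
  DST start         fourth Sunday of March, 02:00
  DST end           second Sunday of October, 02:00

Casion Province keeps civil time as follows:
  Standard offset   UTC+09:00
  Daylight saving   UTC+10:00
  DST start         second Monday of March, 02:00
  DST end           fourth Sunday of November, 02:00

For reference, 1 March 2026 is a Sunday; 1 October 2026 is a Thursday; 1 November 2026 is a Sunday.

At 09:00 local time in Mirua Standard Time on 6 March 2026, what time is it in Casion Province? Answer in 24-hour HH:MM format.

1 March 2026 is a Sunday, so the first Sunday is March 1 and the fourth is March 22.
1 October 2026 is a Thursday, so the first Sunday is October 4 and the second is October 11.
6 March 2026 is outside the daylight-saving period (22 March – 11 October), so Mirua Standard Time is on standard time, UTC+11:00.
09:00 Mirua Standard Time − 11h = 22:00 UTC (rolling into the previous day, 5 March 2026).
1 March 2026 is a Sunday, so the first Monday is March 2 and the second is March 9.
1 November 2026 is a Sunday, so the first Sunday is November 1 and the fourth is November 22.
At the standard offset (UTC+09:00), 22:00 UTC + 9h = 07:00 Casion Province standard time (rolling into the next day, 6 March 2026).
The standard-time date in Casion Province, 6 March 2026, is outside the daylight-saving period (9 March – 22 November), so Casion Province is on standard time, UTC+09:00.
22:00 UTC + 9h = 07:00 Casion Province (rolling into the next day, 6 March 2026).

07:00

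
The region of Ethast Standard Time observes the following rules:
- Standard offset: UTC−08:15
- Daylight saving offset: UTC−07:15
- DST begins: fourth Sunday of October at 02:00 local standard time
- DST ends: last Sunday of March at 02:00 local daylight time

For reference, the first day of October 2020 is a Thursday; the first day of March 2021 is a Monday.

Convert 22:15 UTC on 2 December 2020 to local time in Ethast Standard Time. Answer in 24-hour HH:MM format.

1 October 2020 is a Thursday, so the first Sunday is October 4 and the fourth is October 25.
1 March 2021 is a Monday, so Sundays fall on 7, 14, 21, 28; the last is March 28.
At the standard offset (UTC−08:15), 22:15 UTC − 8h15m = 14:00 Ethast Standard Time standard time.
The standard-time date in Ethast Standard Time, 2 December 2020, falls between 25 October 2020 and 28 March 2021, so daylight saving is in effect and Ethast Standard Time is at UTC−07:15.
22:15 UTC − 7h15m = 15:00 local.

15:00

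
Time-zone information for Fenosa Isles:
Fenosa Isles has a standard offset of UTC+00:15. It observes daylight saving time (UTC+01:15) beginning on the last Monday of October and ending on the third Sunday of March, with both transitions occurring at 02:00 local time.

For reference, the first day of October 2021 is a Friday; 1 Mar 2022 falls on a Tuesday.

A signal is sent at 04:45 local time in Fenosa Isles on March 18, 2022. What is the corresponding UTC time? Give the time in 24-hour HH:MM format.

03:30

1 October 2021 is a Friday, so Mondays fall on 4, 11, 18, 25; the last is October 25.
1 March 2022 is a Tuesday, so the first Sunday is March 6 and the third is March 20.
March 18, 2022 lies within the daylight-saving period (25 October 2021 – 20 March 2022), so Fenosa Isles is on daylight time, UTC+01:15.
04:45 local − 1h15m = 03:30 UTC.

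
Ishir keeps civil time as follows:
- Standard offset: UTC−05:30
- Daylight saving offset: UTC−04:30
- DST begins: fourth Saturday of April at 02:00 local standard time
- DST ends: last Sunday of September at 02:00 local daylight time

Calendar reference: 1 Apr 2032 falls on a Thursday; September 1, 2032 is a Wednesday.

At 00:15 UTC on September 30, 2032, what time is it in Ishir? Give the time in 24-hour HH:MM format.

18:45

1 April 2032 is a Thursday, so the first Saturday is April 3 and the fourth is April 24.
1 September 2032 is a Wednesday, so Sundays fall on 5, 12, 19, 26; the last is September 26.
At the standard offset (UTC−05:30), 00:15 UTC − 5h30m = 18:45 Ishir standard time (rolling into the previous day, 29 September 2032).
The standard-time date in Ishir, September 29, 2032, does not fall between 24 April and 26 September, so daylight saving is not in effect and Ishir is at UTC−05:30.
00:15 UTC − 5h30m = 18:45 local (rolling into the previous day, 29 September 2032).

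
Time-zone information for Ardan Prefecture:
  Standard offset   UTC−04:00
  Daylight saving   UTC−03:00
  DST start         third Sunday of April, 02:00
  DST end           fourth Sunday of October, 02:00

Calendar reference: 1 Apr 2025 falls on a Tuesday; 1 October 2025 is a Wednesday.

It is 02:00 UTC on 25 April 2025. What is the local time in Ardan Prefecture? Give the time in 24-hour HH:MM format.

1 April 2025 is a Tuesday, so the first Sunday is April 6 and the third is April 20.
1 October 2025 is a Wednesday, so the first Sunday is October 5 and the fourth is October 26.
At the standard offset (UTC−04:00), 02:00 UTC − 4h = 22:00 Ardan Prefecture standard time (rolling into the previous day, 24 April 2025).
Daylight saving runs 20 April – 26 October; the standard-time date in Ardan Prefecture, 24 April 2025, is inside that window, so Ardan Prefecture is at UTC−03:00.
02:00 UTC − 3h = 23:00 local (rolling into the previous day, 24 April 2025).

23:00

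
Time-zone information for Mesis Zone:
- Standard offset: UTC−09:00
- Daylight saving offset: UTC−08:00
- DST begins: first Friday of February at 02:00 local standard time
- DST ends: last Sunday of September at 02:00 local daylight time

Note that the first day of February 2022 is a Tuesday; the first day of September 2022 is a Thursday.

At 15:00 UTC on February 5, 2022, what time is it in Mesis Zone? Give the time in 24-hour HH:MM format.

07:00

1 February 2022 is a Tuesday, so the first Friday is February 4.
1 September 2022 is a Thursday, so Sundays fall on 4, 11, 18, 25; the last is September 25.
At the standard offset (UTC−09:00), 15:00 UTC − 9h = 06:00 Mesis Zone standard time.
Daylight saving runs 4 February – 25 September; the standard-time date in Mesis Zone, February 5, 2022, is inside that window, so Mesis Zone is at UTC−08:00.
15:00 UTC − 8h = 07:00 local.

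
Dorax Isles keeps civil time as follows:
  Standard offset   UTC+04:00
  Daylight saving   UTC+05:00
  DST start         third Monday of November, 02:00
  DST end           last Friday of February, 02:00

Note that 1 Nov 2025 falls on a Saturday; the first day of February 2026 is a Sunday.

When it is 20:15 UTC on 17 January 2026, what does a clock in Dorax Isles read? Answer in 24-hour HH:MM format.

01:15

1 November 2025 is a Saturday, so the first Monday is November 3 and the third is November 17.
1 February 2026 is a Sunday, so Fridays fall on 6, 13, 20, 27; the last is February 27.
At the standard offset (UTC+04:00), 20:15 UTC + 4h = 00:15 Dorax Isles standard time (rolling into the next day, 18 January 2026).
The standard-time date in Dorax Isles, 18 January 2026, lies within the daylight-saving period (17 November 2025 – 27 February 2026), so Dorax Isles is on daylight time, UTC+05:00.
20:15 UTC + 5h = 01:15 local (rolling into the next day, 18 January 2026).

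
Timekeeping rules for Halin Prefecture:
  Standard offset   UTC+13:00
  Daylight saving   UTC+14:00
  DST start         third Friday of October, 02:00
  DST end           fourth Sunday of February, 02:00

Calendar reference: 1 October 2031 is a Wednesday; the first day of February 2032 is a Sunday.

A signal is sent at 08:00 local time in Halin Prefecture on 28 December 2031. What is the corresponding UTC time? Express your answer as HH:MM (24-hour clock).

1 October 2031 is a Wednesday, so the first Friday is October 3 and the third is October 17.
1 February 2032 is a Sunday, so the first Sunday is February 1 and the fourth is February 22.
28 December 2031 lies within the daylight-saving period (17 October 2031 – 22 February 2032), so Halin Prefecture is on daylight time, UTC+14:00.
08:00 local − 14h = 18:00 UTC (rolling into the previous day, 27 December 2031).

18:00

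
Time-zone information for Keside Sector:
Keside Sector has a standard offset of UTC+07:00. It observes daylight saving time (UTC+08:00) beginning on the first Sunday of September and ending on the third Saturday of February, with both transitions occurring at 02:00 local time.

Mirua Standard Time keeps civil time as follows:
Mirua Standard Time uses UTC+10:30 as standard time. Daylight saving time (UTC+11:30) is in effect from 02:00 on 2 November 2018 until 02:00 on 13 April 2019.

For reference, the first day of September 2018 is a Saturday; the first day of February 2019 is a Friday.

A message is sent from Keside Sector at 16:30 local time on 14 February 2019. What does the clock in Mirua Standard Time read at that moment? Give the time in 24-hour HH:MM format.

20:00

1 September 2018 is a Saturday, so the first Sunday is September 2.
1 February 2019 is a Friday, so the first Saturday is February 2 and the third is February 16.
Daylight saving runs 2 September 2018 – 16 February 2019; 14 February 2019 is inside that window, so Keside Sector is at UTC+08:00.
16:30 Keside Sector − 8h = 08:30 UTC.
At the standard offset (UTC+10:30), 08:30 UTC + 10h30m = 19:00 Mirua Standard Time standard time.
Daylight saving runs 2 November 2018 – 13 April 2019; the standard-time date in Mirua Standard Time, 14 February 2019, is inside that window, so Mirua Standard Time is at UTC+11:30.
08:30 UTC + 11h30m = 20:00 Mirua Standard Time.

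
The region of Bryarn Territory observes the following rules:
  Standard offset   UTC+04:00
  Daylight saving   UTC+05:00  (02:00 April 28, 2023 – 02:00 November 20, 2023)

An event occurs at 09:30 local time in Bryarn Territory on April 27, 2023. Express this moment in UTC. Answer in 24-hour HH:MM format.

05:30

Daylight saving runs 28 April – 20 November; April 27, 2023 is outside that window, so Bryarn Territory is on standard time at UTC+04:00.
09:30 local − 4h = 05:30 UTC.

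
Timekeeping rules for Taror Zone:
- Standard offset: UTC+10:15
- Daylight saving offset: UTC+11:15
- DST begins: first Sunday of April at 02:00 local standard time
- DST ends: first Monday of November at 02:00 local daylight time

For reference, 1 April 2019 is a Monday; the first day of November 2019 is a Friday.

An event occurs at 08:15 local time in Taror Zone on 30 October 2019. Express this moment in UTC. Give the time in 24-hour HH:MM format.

21:00

1 April 2019 is a Monday, so the first Sunday is April 7.
1 November 2019 is a Friday, so the first Monday is November 4.
Daylight saving runs 7 April – 4 November; 30 October 2019 is inside that window, so Taror Zone is at UTC+11:15.
08:15 local − 11h15m = 21:00 UTC (rolling into the previous day, 29 October 2019).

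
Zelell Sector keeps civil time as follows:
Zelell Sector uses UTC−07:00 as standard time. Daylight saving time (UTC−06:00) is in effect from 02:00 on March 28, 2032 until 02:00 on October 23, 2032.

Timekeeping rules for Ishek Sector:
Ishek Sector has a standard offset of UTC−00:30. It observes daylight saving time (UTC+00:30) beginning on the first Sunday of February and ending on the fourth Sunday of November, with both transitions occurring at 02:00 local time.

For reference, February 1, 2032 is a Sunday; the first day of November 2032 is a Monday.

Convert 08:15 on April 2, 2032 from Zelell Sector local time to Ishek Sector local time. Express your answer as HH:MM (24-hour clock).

14:45

April 2, 2032 falls between 28 March and 23 October, so daylight saving is in effect and Zelell Sector is at UTC−06:00.
08:15 Zelell Sector + 6h = 14:15 UTC.
1 February 2032 is a Sunday, so the first Sunday is February 1.
1 November 2032 is a Monday, so the first Sunday is November 7 and the fourth is November 28.
At the standard offset (UTC−00:30), 14:15 UTC − 0h30m = 13:45 Ishek Sector standard time.
The standard-time date in Ishek Sector, April 2, 2032, lies within the daylight-saving period (1 February – 28 November), so Ishek Sector is on daylight time, UTC+00:30.
14:15 UTC + 0h30m = 14:45 Ishek Sector.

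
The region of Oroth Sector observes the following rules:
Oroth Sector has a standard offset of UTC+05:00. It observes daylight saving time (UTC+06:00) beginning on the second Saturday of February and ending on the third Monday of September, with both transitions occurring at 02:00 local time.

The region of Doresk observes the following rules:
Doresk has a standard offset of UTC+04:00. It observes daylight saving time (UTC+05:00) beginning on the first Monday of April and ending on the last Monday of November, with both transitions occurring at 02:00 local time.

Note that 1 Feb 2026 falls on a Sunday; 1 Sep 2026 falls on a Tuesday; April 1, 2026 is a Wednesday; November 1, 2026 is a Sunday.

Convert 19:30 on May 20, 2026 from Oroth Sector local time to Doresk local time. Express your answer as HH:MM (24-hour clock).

1 February 2026 is a Sunday, so the first Saturday is February 7 and the second is February 14.
1 September 2026 is a Tuesday, so the first Monday is September 7 and the third is September 21.
May 20, 2026 falls between 14 February and 21 September, so daylight saving is in effect and Oroth Sector is at UTC+06:00.
19:30 Oroth Sector − 6h = 13:30 UTC.
1 April 2026 is a Wednesday, so the first Monday is April 6.
1 November 2026 is a Sunday, so Mondays fall on 2, 9, 16, 23, 30; the last is November 30.
At the standard offset (UTC+04:00), 13:30 UTC + 4h = 17:30 Doresk standard time.
The standard-time date in Doresk, May 20, 2026, lies within the daylight-saving period (6 April – 30 November), so Doresk is on daylight time, UTC+05:00.
13:30 UTC + 5h = 18:30 Doresk.

18:30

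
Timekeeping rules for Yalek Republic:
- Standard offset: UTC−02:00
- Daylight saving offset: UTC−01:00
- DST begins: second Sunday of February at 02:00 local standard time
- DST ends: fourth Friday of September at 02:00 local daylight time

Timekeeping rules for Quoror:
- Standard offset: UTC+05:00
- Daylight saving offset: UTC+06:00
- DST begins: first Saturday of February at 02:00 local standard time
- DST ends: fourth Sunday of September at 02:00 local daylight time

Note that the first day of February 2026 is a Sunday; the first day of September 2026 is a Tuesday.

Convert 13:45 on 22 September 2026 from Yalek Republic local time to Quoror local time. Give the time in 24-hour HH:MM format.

20:45

1 February 2026 is a Sunday, so the first Sunday is February 1 and the second is February 8.
1 September 2026 is a Tuesday, so the first Friday is September 4 and the fourth is September 25.
22 September 2026 lies within the daylight-saving period (8 February – 25 September), so Yalek Republic is on daylight time, UTC−01:00.
13:45 Yalek Republic + 1h = 14:45 UTC.
1 February 2026 is a Sunday, so the first Saturday is February 7.
1 September 2026 is a Tuesday, so the first Sunday is September 6 and the fourth is September 27.
At the standard offset (UTC+05:00), 14:45 UTC + 5h = 19:45 Quoror standard time.
The standard-time date in Quoror, 22 September 2026, falls between 7 February and 27 September, so daylight saving is in effect and Quoror is at UTC+06:00.
14:45 UTC + 6h = 20:45 Quoror.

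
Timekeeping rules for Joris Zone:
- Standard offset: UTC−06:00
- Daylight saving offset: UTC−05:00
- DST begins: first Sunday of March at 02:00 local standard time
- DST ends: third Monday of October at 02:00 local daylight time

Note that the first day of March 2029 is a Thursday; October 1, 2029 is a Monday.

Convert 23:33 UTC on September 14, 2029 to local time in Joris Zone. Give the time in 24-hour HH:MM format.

1 March 2029 is a Thursday, so the first Sunday is March 4.
1 October 2029 is a Monday, so the first Monday is October 1 and the third is October 15.
At the standard offset (UTC−06:00), 23:33 UTC − 6h = 17:33 Joris Zone standard time.
The standard-time date in Joris Zone, September 14, 2029, falls between 4 March and 15 October, so daylight saving is in effect and Joris Zone is at UTC−05:00.
23:33 UTC − 5h = 18:33 local.

18:33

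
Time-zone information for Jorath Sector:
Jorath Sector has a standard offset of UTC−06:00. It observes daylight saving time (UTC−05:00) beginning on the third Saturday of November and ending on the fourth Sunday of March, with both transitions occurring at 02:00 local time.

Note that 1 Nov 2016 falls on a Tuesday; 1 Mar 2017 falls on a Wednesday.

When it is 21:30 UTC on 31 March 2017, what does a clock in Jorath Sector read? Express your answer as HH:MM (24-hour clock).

1 November 2016 is a Tuesday, so the first Saturday is November 5 and the third is November 19.
1 March 2017 is a Wednesday, so the first Sunday is March 5 and the fourth is March 26.
At the standard offset (UTC−06:00), 21:30 UTC − 6h = 15:30 Jorath Sector standard time.
The standard-time date in Jorath Sector, 31 March 2017, does not fall between 19 November 2016 and 26 March 2017, so daylight saving is not in effect and Jorath Sector is at UTC−06:00.
21:30 UTC − 6h = 15:30 local.

15:30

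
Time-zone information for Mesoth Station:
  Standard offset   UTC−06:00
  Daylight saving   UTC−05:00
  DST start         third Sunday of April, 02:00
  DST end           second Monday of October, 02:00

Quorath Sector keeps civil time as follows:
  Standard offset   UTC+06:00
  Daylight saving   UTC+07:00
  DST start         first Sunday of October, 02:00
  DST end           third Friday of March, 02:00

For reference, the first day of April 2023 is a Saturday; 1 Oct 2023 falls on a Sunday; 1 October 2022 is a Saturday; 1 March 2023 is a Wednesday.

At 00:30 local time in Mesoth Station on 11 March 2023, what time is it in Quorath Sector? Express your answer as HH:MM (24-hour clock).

1 April 2023 is a Saturday, so the first Sunday is April 2 and the third is April 16.
1 October 2023 is a Sunday, so the first Monday is October 2 and the second is October 9.
11 March 2023 is outside the daylight-saving period (16 April – 9 October), so Mesoth Station is on standard time, UTC−06:00.
00:30 Mesoth Station + 6h = 06:30 UTC.
1 October 2022 is a Saturday, so the first Sunday is October 2.
1 March 2023 is a Wednesday, so the first Friday is March 3 and the third is March 17.
At the standard offset (UTC+06:00), 06:30 UTC + 6h = 12:30 Quorath Sector standard time.
Daylight saving runs 2 October 2022 – 17 March 2023; the standard-time date in Quorath Sector, 11 March 2023, is inside that window, so Quorath Sector is at UTC+07:00.
06:30 UTC + 7h = 13:30 Quorath Sector.

13:30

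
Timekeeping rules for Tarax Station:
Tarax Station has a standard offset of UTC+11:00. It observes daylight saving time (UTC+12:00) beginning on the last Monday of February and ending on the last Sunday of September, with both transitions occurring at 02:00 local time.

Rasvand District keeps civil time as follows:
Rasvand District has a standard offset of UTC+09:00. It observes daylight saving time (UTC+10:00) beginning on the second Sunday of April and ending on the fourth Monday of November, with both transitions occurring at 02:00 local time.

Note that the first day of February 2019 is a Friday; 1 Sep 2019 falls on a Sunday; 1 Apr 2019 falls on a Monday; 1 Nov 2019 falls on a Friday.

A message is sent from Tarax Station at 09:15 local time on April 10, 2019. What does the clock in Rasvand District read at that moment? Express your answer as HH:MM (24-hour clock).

1 February 2019 is a Friday, so Mondays fall on 4, 11, 18, 25; the last is February 25.
1 September 2019 is a Sunday, so Sundays fall on 1, 8, 15, 22, 29; the last is September 29.
April 10, 2019 lies within the daylight-saving period (25 February – 29 September), so Tarax Station is on daylight time, UTC+12:00.
09:15 Tarax Station − 12h = 21:15 UTC (rolling into the previous day, 9 April 2019).
1 April 2019 is a Monday, so the first Sunday is April 7 and the second is April 14.
1 November 2019 is a Friday, so the first Monday is November 4 and the fourth is November 25.
At the standard offset (UTC+09:00), 21:15 UTC + 9h = 06:15 Rasvand District standard time (rolling into the next day, 10 April 2019).
The standard-time date in Rasvand District, April 10, 2019, is outside the daylight-saving period (14 April – 25 November), so Rasvand District is on standard time, UTC+09:00.
21:15 UTC + 9h = 06:15 Rasvand District (rolling into the next day, 10 April 2019).

06:15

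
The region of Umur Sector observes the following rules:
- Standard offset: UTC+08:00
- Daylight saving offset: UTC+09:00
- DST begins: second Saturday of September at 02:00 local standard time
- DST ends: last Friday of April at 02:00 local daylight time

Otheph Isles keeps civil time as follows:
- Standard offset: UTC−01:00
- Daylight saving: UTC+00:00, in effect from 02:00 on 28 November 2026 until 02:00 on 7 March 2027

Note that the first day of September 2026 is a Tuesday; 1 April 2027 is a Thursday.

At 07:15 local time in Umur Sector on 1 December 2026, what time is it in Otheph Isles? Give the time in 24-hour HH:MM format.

22:15

1 September 2026 is a Tuesday, so the first Saturday is September 5 and the second is September 12.
1 April 2027 is a Thursday, so Fridays fall on 2, 9, 16, 23, 30; the last is April 30.
1 December 2026 lies within the daylight-saving period (12 September 2026 – 30 April 2027), so Umur Sector is on daylight time, UTC+09:00.
07:15 Umur Sector − 9h = 22:15 UTC (rolling into the previous day, 30 November 2026).
At the standard offset (UTC−01:00), 22:15 UTC − 1h = 21:15 Otheph Isles standard time.
Daylight saving runs 28 November 2026 – 7 March 2027; the standard-time date in Otheph Isles, 30 November 2026, is inside that window, so Otheph Isles is at UTC+00:00.
22:15 UTC + 0h = 22:15 Otheph Isles.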